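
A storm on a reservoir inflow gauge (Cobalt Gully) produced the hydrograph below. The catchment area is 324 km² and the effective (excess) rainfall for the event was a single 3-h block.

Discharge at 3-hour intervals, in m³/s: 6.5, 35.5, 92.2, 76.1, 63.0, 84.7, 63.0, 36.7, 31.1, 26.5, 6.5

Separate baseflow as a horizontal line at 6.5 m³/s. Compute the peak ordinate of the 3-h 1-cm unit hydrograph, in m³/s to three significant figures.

U_p ≈ 57.1 m³/s

Direct runoff: 0.0, 29.0, 85.7, 69.6, 56.5, 78.2, 56.5, 30.2, 24.6, 20.0, 0.0 m³/s; ΣQ_DR = 450.3 m³/s, peak = 85.7 m³/s.
Runoff depth d = ΣQ_DR·Δt / A = 450.3 × 10800 / (324 km²) = 15.01 mm.
The 1-cm UH is the DRH scaled by (10 mm)/d, so U_p = 85.7 × 10/15.01 = 57.1 m³/s.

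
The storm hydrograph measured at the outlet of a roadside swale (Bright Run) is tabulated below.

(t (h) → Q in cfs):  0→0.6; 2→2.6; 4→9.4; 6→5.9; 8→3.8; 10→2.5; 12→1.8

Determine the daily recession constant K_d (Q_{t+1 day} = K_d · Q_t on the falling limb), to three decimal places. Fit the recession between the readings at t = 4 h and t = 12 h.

Between t = 4 h and t = 12 h the flow falls from 9.4 to 1.8 cfs over 4×2 h = 8 h.
Per-interval ratio K = (1.8/9.4)^(1/4) = 0.6615; K_d = K^(24/2) = 0.007.

K_d ≈ 0.007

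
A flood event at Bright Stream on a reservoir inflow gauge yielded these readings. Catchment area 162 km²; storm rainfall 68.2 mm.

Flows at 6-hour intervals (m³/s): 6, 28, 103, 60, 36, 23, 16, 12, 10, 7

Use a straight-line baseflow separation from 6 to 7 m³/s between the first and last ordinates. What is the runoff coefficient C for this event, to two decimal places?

ΣQ_DR = 236.0 m³/s; V = ΣQ_DR·Δt = 5.098 × 10^6 m³.
Runoff depth d = V / A = 31.47 mm.
C = d / P = 31.47 / 68.2 = 0.46.

C ≈ 0.46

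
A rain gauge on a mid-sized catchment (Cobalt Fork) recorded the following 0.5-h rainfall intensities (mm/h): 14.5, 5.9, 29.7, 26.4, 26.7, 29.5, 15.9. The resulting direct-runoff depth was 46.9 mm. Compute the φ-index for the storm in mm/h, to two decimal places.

φ ≈ 8.15 mm/h

Only the 6 blocks with intensity above φ contribute runoff: 14.5, 29.7, 26.4, 26.7, 29.5, 15.9 mm/h.
Σ(I−φ)·Δt = d  ⇒  (14.5+29.7+26.4+26.7+29.5+15.9 − 6φ)·0.5 = 46.9
φ = (142.7 − 46.9/0.5) / 6 = 8.15 mm/h.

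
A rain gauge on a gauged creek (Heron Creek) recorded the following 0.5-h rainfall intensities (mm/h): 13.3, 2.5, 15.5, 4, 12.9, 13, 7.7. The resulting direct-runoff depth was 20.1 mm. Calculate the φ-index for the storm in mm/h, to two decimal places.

φ ≈ 4.44 mm/h

Only the 5 blocks with intensity above φ contribute runoff: 13.3, 15.5, 12.9, 13, 7.7 mm/h.
Σ(I−φ)·Δt = d  ⇒  (13.3+15.5+12.9+13+7.7 − 5φ)·0.5 = 20.1
φ = (62.40 − 20.1/0.5) / 5 = 4.44 mm/h.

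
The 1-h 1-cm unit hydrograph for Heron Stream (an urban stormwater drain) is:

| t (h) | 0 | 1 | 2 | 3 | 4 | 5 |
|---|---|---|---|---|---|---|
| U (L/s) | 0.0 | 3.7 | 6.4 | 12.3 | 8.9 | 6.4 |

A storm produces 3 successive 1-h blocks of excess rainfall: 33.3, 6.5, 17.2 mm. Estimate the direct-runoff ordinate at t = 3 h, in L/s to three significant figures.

By discrete convolution, Q_j = Σ (P_i / 10 mm) · U_{j−i}.
At t = 3 h (j=3): Q = (33.3/10)·12.3 + (6.5/10)·6.4 + (17.2/10)·3.7 = 51.5 L/s.

Q ≈ 51.5 L/s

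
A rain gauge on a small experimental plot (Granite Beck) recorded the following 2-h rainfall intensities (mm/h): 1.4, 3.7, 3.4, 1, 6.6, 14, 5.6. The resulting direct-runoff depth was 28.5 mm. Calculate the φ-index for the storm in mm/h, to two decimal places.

Only the 3 blocks with intensity above φ contribute runoff: 6.6, 14, 5.6 mm/h.
Σ(I−φ)·Δt = d  ⇒  (6.6+14+5.6 − 3φ)·2 = 28.5
φ = (26.20 − 28.5/2) / 3 = 3.98 mm/h.

φ ≈ 3.98 mm/h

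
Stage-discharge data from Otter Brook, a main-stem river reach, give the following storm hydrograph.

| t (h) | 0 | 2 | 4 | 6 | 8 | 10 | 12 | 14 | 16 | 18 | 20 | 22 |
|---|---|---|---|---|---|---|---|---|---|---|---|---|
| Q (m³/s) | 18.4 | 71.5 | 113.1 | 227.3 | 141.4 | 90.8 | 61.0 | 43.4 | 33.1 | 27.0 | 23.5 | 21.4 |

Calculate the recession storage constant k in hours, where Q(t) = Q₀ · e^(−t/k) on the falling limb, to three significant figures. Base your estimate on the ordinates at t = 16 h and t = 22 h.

On the falling limb, Q drops from 33.1 to 21.4 m³/s between t = 16 h and t = 22 h (Δt = 6 h).
k = −Δt / ln(Q₂/Q₁) = −6 / ln(21.4/33.1) = 13.8 h.

k ≈ 13.8 h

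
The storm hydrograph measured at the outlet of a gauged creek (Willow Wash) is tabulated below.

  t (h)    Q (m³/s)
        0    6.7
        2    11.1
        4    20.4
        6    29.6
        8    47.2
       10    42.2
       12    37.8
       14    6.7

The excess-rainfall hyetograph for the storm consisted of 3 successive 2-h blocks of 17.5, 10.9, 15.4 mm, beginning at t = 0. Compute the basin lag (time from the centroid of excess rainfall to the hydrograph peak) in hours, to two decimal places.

Centroid of excess rainfall: t_c = Σ P_i·t̄_i / ΣP_i = 2.9041 h (block centres at 1, 3, 5 h).
Hydrograph peak occurs at t = 8 h, so basin lag t_L = 8 − 2.9041 = 5.10 h.

t_L ≈ 5.10 h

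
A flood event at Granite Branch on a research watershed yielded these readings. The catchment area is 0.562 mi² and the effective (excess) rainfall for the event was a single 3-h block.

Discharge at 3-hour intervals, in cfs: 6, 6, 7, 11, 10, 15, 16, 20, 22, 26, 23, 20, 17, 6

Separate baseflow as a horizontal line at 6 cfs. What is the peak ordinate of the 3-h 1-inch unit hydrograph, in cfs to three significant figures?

Direct runoff: 0.0, 0.0, 1.0, 5.0, 4.0, 9.0, 10.0, 14.0, 16.0, 20.0, 17.0, 14.0, 11.0, 0.0 cfs; ΣQ_DR = 121.0 cfs, peak = 20.0 cfs.
Runoff depth d = ΣQ_DR·Δt / A = 121.0 × 10800 / (0.562 mi²) = 1.001 in.
The 1-inch UH is the DRH scaled by (1 in)/d, so U_p = 20.0 × 1/1.001 = 20.0 cfs.

U_p ≈ 20.0 cfs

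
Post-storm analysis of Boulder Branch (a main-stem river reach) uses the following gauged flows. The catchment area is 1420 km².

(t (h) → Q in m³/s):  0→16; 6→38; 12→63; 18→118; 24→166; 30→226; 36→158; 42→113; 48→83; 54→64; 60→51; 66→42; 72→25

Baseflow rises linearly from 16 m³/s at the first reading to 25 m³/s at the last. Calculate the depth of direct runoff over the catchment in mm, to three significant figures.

Direct runoff: 0.00, 21.25, 45.50, 99.75, 147.00, 206.25, 137.50, 91.75, 61.00, 41.25, 27.50, 17.75, 0.00 m³/s; ΣQ_DR = 896.5 m³/s.
V = ΣQ_DR · Δt = 896.5 × 21600 s = 1.936 × 10^7 m³.
Over A = 1420 km², depth = V / A = 13.6 mm.

d ≈ 13.6 mm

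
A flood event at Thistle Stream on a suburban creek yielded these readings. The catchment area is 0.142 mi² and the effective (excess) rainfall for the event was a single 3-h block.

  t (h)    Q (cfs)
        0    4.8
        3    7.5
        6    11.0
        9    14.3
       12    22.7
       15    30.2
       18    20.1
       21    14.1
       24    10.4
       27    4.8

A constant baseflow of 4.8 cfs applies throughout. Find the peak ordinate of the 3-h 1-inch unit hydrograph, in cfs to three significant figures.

Direct runoff: 0.0, 2.7, 6.2, 9.5, 17.9, 25.4, 15.3, 9.3, 5.6, 0.0 cfs; ΣQ_DR = 91.90 cfs, peak = 25.4 cfs.
Runoff depth d = ΣQ_DR·Δt / A = 91.90 × 10800 / (0.142 mi²) = 3.009 in.
The 1-inch UH is the DRH scaled by (1 in)/d, so U_p = 25.4 × 1/3.009 = 8.44 cfs.

U_p ≈ 8.44 cfs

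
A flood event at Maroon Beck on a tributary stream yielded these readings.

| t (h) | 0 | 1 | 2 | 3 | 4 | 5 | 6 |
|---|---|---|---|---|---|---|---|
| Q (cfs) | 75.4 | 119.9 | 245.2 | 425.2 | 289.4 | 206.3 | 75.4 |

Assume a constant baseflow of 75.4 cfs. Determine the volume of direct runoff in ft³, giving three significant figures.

V ≈ 3.27 × 10^6 ft³

Direct-runoff ordinates (Q − Q_b): 0.0, 44.5, 169.8, 349.8, 214.0, 130.9, 0.0 cfs.
ΣQ_DR = 909.0 cfs.
With Δt = 1 h = 3600 s, V = ΣQ_DR · Δt = 909.0 × 3600 = 3.27 × 10^6 ft³.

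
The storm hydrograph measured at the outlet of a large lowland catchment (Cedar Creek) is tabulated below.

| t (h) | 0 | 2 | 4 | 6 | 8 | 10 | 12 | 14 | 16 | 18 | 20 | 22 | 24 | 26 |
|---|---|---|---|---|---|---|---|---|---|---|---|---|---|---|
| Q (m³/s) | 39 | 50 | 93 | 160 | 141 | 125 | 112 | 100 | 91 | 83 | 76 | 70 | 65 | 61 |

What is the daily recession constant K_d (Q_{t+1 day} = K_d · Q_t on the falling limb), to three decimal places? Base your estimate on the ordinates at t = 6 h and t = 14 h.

Between t = 6 h and t = 14 h the flow falls from 160 to 100 m³/s over 4×2 h = 8 h.
Per-interval ratio K = (100/160)^(1/4) = 0.8891; K_d = K^(24/2) = 0.244.

K_d ≈ 0.244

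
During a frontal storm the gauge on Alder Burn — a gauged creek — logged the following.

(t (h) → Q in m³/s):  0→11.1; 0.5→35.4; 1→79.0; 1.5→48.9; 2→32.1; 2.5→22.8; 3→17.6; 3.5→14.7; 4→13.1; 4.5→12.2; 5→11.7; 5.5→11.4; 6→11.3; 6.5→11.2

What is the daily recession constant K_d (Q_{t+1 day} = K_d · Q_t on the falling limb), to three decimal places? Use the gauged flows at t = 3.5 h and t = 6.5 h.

K_d ≈ 0.114

Between t = 3.5 h and t = 6.5 h the flow falls from 14.7 to 11.2 m³/s over 6×0.5 h = 3 h.
Per-interval ratio K = (11.2/14.7)^(1/6) = 0.9557; K_d = K^(24/0.5) = 0.114.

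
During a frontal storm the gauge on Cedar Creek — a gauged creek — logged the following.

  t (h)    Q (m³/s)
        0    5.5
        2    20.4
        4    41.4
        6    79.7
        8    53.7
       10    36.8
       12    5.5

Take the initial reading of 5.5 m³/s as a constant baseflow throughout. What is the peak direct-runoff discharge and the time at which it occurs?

Subtracting baseflow gives direct-runoff ordinates: 0.0, 14.9, 35.9, 74.2, 48.2, 31.3, 0.0 m³/s.
The maximum is 74.2 m³/s, occurring at the reading for t = 6 h.

Q_p = 74.2 m³/s at t = 6 h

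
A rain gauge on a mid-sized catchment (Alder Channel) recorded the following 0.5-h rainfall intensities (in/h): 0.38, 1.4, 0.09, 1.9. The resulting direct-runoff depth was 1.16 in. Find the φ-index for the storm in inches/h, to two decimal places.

Only the 2 blocks with intensity above φ contribute runoff: 1.4, 1.9 in/h.
Σ(I−φ)·Δt = d  ⇒  (1.4+1.9 − 2φ)·0.5 = 1.16
φ = (3.300 − 1.16/0.5) / 2 = 0.49 in/h.

φ ≈ 0.49 in/h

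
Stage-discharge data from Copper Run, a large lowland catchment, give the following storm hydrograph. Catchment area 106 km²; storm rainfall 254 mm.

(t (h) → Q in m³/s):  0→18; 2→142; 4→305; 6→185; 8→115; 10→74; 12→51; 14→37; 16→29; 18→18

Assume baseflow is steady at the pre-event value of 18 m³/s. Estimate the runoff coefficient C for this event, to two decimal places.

C ≈ 0.21

ΣQ_DR = 794.0 m³/s; V = ΣQ_DR·Δt = 5.717 × 10^6 m³.
Runoff depth d = V / A = 53.93 mm.
C = d / P = 53.93 / 254 = 0.21.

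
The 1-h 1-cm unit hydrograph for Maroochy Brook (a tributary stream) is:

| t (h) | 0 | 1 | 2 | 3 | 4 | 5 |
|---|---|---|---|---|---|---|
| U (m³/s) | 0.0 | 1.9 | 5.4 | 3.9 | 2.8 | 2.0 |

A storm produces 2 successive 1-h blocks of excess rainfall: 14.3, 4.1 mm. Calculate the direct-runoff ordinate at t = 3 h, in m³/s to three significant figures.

By discrete convolution, Q_j = Σ (P_i / 10 mm) · U_{j−i}.
At t = 3 h (j=3): Q = (14.3/10)·3.9 + (4.1/10)·5.4 = 7.79 m³/s.

Q ≈ 7.79 m³/s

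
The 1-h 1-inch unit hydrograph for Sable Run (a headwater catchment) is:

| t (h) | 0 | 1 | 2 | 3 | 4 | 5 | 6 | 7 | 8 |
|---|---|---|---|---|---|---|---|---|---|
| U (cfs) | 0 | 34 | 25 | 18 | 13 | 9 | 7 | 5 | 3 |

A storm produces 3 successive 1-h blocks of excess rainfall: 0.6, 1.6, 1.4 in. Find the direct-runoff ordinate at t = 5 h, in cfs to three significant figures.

Q ≈ 51.4 cfs

By discrete convolution, Q_j = Σ (P_i / 1 in) · U_{j−i}.
At t = 5 h (j=5): Q = (0.6/1)·9 + (1.6/1)·13 + (1.4/1)·18 = 51.4 cfs.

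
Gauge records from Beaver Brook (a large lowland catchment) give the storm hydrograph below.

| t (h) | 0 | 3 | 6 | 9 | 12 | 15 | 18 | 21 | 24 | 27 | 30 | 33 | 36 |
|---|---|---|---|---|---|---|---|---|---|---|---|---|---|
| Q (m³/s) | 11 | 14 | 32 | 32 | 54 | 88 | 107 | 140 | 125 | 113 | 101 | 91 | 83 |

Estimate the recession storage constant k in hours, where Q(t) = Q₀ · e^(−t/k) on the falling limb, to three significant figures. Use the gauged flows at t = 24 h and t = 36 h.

k ≈ 29.3 h

On the falling limb, Q drops from 125 to 83 m³/s between t = 24 h and t = 36 h (Δt = 12 h).
k = −Δt / ln(Q₂/Q₁) = −12 / ln(83/125) = 29.3 h.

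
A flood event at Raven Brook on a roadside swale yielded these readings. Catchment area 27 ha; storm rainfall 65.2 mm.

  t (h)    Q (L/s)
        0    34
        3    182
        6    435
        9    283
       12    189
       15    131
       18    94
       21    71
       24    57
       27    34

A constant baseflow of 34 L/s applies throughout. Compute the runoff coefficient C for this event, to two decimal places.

C ≈ 0.72

ΣQ_DR = 1170 L/s; V = ΣQ_DR·Δt = 1.264 × 10^7 L.
Runoff depth d = V / A = 46.80 mm.
C = d / P = 46.80 / 65.2 = 0.72.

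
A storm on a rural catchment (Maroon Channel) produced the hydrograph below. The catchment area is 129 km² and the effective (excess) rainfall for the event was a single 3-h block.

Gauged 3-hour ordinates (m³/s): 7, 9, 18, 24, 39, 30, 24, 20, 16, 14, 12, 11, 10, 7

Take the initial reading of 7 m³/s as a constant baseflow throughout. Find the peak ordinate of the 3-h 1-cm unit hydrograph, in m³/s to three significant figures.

U_p ≈ 26.7 m³/s

Direct runoff: 0.0, 2.0, 11.0, 17.0, 32.0, 23.0, 17.0, 13.0, 9.0, 7.0, 5.0, 4.0, 3.0, 0.0 m³/s; ΣQ_DR = 143.0 m³/s, peak = 32.0 m³/s.
Runoff depth d = ΣQ_DR·Δt / A = 143.0 × 10800 / (129 km²) = 11.97 mm.
The 1-cm UH is the DRH scaled by (10 mm)/d, so U_p = 32.0 × 10/11.97 = 26.7 m³/s.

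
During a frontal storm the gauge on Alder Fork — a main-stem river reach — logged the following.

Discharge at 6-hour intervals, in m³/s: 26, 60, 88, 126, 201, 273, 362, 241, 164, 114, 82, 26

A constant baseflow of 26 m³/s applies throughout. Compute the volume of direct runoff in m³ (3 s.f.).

V ≈ 3.13 × 10^7 m³

Direct-runoff ordinates (Q − Q_b): 0.0, 34.0, 62.0, 100.0, 175.0, 247.0, 336.0, 215.0, 138.0, 88.0, 56.0, 0.0 m³/s.
ΣQ_DR = 1451 m³/s.
With Δt = 6 h = 21600 s, V = ΣQ_DR · Δt = 1451 × 21600 = 3.13 × 10^7 m³.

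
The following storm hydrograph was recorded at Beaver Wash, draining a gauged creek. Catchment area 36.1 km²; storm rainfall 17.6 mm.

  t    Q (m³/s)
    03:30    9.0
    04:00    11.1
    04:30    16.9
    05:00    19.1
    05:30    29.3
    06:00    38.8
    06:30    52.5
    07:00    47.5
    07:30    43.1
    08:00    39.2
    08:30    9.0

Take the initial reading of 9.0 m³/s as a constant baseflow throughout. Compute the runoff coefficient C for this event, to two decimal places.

ΣQ_DR = 216.5 m³/s; V = ΣQ_DR·Δt = 3.897 × 10^5 m³.
Runoff depth d = V / A = 10.80 mm.
C = d / P = 10.80 / 17.6 = 0.61.

C ≈ 0.61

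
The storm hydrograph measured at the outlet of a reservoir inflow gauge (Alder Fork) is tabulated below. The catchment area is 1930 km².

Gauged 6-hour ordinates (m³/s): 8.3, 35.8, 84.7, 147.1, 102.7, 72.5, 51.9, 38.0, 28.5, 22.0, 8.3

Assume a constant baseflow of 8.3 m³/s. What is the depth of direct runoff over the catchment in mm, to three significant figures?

d ≈ 5.69 mm

Direct runoff: 0.0, 27.5, 76.4, 138.8, 94.4, 64.2, 43.6, 29.7, 20.2, 13.7, 0.0 m³/s; ΣQ_DR = 508.5 m³/s.
V = ΣQ_DR · Δt = 508.5 × 21600 s = 1.098 × 10^7 m³.
Over A = 1930 km², depth = V / A = 5.69 mm.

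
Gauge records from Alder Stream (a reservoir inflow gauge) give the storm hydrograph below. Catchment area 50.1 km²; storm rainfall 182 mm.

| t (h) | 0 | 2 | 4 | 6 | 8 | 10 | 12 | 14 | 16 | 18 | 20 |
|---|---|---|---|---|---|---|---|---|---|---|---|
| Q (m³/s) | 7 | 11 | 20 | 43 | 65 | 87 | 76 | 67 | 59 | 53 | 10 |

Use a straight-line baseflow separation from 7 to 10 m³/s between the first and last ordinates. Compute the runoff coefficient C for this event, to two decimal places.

C ≈ 0.32

ΣQ_DR = 404.5 m³/s; V = ΣQ_DR·Δt = 2.912 × 10^6 m³.
Runoff depth d = V / A = 58.13 mm.
C = d / P = 58.13 / 182 = 0.32.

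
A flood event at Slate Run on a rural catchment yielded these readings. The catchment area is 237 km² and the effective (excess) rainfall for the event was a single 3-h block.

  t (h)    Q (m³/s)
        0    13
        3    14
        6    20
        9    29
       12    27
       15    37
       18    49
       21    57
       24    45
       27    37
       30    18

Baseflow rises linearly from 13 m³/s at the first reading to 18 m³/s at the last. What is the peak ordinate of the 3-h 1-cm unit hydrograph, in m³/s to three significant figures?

Direct runoff: 0.00, 0.50, 6.00, 14.50, 12.00, 21.50, 33.00, 40.50, 28.00, 19.50, 0.00 m³/s; ΣQ_DR = 175.5 m³/s, peak = 40.50 m³/s.
Runoff depth d = ΣQ_DR·Δt / A = 175.5 × 10800 / (237 km²) = 7.997 mm.
The 1-cm UH is the DRH scaled by (10 mm)/d, so U_p = 40.50 × 10/7.997 = 50.6 m³/s.

U_p ≈ 50.6 m³/s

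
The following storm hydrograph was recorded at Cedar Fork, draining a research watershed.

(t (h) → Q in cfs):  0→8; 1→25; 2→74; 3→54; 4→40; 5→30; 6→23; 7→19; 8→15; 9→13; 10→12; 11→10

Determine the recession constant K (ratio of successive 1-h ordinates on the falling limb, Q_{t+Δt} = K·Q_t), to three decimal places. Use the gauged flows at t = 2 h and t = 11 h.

K ≈ 0.801

Using the recession-limb readings at t = 2 h and t = 11 h: Q falls from 74 to 10 cfs over 9 intervals.
K = (Q₂/Q₁)^(1/9) = (10/74)^(1/9) = 0.801.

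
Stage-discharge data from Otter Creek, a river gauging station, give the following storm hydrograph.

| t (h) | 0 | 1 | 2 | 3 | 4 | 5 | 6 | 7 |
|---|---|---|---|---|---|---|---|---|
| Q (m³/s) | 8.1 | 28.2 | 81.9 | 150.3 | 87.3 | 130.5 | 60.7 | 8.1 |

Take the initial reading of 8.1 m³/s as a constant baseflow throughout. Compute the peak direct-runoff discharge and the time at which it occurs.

Subtracting baseflow gives direct-runoff ordinates: 0.0, 20.1, 73.8, 142.2, 79.2, 122.4, 52.6, 0.0 m³/s.
The maximum is 142.2 m³/s, occurring at the reading for t = 3 h.

Q_p = 142.2 m³/s at t = 3 h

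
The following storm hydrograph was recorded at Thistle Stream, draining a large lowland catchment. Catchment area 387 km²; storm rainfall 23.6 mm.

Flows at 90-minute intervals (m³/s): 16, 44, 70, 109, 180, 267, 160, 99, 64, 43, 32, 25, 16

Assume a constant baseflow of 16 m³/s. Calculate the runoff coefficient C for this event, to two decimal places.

C ≈ 0.54

ΣQ_DR = 917.0 m³/s; V = ΣQ_DR·Δt = 4.952 × 10^6 m³.
Runoff depth d = V / A = 12.80 mm.
C = d / P = 12.80 / 23.6 = 0.54.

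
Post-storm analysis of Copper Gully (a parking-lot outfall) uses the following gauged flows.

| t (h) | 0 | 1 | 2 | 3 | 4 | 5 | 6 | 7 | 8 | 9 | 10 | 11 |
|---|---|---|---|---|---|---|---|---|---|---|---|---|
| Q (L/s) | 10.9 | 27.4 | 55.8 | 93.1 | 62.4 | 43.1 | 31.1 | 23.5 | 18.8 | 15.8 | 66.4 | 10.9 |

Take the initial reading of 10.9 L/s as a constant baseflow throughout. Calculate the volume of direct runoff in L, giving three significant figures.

Direct-runoff ordinates (Q − Q_b): 0.0, 16.5, 44.9, 82.2, 51.5, 32.2, 20.2, 12.6, 7.9, 4.9, 55.5, 0.0 L/s.
ΣQ_DR = 328.4 L/s.
With Δt = 1 h = 3600 s, V = ΣQ_DR · Δt = 328.4 × 3600 = 1.18 × 10^6 L.

V ≈ 1.18 × 10^6 L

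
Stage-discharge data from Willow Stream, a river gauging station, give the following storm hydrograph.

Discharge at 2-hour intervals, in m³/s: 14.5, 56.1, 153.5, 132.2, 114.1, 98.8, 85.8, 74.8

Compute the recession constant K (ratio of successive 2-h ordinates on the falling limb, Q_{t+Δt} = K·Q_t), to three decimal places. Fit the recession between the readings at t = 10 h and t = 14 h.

Using the recession-limb readings at t = 10 h and t = 14 h: Q falls from 98.8 to 74.8 m³/s over 2 intervals.
K = (Q₂/Q₁)^(1/2) = (74.8/98.8)^(1/2) = 0.870.

K ≈ 0.870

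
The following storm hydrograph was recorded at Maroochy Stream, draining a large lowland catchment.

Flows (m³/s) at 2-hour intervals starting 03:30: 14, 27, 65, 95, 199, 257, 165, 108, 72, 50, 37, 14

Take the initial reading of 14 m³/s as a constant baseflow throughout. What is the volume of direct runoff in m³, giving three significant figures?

V ≈ 6.73 × 10^6 m³

Direct-runoff ordinates (Q − Q_b): 0.0, 13.0, 51.0, 81.0, 185.0, 243.0, 151.0, 94.0, 58.0, 36.0, 23.0, 0.0 m³/s.
ΣQ_DR = 935.0 m³/s.
With Δt = 2 h = 7200 s, V = ΣQ_DR · Δt = 935.0 × 7200 = 6.73 × 10^6 m³.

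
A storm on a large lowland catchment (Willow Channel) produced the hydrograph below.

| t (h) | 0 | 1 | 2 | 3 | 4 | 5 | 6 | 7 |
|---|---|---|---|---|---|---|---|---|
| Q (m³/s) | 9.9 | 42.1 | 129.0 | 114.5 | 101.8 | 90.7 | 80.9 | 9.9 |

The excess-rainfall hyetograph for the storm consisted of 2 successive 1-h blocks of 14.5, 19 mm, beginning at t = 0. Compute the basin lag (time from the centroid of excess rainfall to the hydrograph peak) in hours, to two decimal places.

t_L ≈ 0.93 h

Centroid of excess rainfall: t_c = Σ P_i·t̄_i / ΣP_i = 1.0672 h (block centres at 0.5, 1.5 h).
Hydrograph peak occurs at t = 2 h, so basin lag t_L = 2 − 1.0672 = 0.93 h.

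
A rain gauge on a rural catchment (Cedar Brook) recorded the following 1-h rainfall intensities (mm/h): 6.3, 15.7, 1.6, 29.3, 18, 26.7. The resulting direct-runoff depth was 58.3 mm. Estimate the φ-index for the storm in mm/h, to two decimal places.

Only the 4 blocks with intensity above φ contribute runoff: 15.7, 29.3, 18, 26.7 mm/h.
Σ(I−φ)·Δt = d  ⇒  (15.7+29.3+18+26.7 − 4φ)·1 = 58.3
φ = (89.70 − 58.3/1) / 4 = 7.85 mm/h.

φ ≈ 7.85 mm/h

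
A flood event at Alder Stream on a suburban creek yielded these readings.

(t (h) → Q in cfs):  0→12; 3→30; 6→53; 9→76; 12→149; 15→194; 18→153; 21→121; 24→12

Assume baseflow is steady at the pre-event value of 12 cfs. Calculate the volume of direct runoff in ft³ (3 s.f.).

Direct-runoff ordinates (Q − Q_b): 0.0, 18.0, 41.0, 64.0, 137.0, 182.0, 141.0, 109.0, 0.0 cfs.
ΣQ_DR = 692.0 cfs.
With Δt = 3 h = 10800 s, V = ΣQ_DR · Δt = 692.0 × 10800 = 7.47 × 10^6 ft³.

V ≈ 7.47 × 10^6 ft³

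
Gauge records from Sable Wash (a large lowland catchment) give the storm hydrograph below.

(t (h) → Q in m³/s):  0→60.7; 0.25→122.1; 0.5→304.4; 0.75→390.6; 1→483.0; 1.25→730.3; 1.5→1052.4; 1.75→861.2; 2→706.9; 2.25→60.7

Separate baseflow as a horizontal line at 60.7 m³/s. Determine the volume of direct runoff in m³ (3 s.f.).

V ≈ 3.75 × 10^6 m³

Direct-runoff ordinates (Q − Q_b): 0.0, 61.4, 243.7, 329.9, 422.3, 669.6, 991.7, 800.5, 646.2, 0.0 m³/s.
ΣQ_DR = 4165 m³/s.
With Δt = 0.25 h = 900 s, V = ΣQ_DR · Δt = 4165 × 900 = 3.75 × 10^6 m³.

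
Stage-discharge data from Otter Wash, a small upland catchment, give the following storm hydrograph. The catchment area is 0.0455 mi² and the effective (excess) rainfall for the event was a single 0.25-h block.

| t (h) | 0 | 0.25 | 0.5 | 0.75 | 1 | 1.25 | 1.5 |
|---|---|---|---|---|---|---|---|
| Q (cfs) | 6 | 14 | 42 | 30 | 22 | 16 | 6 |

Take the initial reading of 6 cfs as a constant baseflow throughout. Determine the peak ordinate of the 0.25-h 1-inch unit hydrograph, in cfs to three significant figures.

U_p ≈ 45.0 cfs

Direct runoff: 0.0, 8.0, 36.0, 24.0, 16.0, 10.0, 0.0 cfs; ΣQ_DR = 94.00 cfs, peak = 36.0 cfs.
Runoff depth d = ΣQ_DR·Δt / A = 94.00 × 900 / (0.0455 mi²) = 0.8003 in.
The 1-inch UH is the DRH scaled by (1 in)/d, so U_p = 36.0 × 1/0.8003 = 45.0 cfs.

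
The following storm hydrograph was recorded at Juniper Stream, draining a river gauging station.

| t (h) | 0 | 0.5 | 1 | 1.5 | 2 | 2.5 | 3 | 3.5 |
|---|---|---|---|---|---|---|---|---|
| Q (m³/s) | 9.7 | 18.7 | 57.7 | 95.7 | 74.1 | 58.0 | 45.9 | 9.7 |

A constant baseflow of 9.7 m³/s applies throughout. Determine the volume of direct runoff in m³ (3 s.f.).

V ≈ 5.25 × 10^5 m³

Direct-runoff ordinates (Q − Q_b): 0.0, 9.0, 48.0, 86.0, 64.4, 48.3, 36.2, 0.0 m³/s.
ΣQ_DR = 291.9 m³/s.
With Δt = 0.5 h = 1800 s, V = ΣQ_DR · Δt = 291.9 × 1800 = 5.25 × 10^5 m³.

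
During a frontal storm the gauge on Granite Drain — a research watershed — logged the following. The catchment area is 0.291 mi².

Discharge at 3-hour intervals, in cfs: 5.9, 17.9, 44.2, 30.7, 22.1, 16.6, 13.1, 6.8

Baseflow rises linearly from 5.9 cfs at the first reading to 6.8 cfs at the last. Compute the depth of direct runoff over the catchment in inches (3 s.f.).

d ≈ 1.70 in

Direct runoff: 0.00, 11.87, 38.04, 24.41, 15.69, 10.06, 6.43, 0.00 cfs; ΣQ_DR = 106.5 cfs.
V = ΣQ_DR · Δt = 106.5 × 10800 s = 1.150 × 10^6 ft³.
Over A = 0.291 mi², depth = V / A = 1.70 in.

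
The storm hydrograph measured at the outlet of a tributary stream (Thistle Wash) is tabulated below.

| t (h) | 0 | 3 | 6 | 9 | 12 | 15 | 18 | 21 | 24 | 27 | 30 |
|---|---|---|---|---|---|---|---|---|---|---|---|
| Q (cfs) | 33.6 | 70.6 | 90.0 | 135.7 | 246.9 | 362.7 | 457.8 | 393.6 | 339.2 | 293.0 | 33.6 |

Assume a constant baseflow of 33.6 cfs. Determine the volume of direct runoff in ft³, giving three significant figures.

V ≈ 2.25 × 10^7 ft³

Direct-runoff ordinates (Q − Q_b): 0.0, 37.0, 56.4, 102.1, 213.3, 329.1, 424.2, 360.0, 305.6, 259.4, 0.0 cfs.
ΣQ_DR = 2087 cfs.
With Δt = 3 h = 10800 s, V = ΣQ_DR · Δt = 2087 × 10800 = 2.25 × 10^7 ft³.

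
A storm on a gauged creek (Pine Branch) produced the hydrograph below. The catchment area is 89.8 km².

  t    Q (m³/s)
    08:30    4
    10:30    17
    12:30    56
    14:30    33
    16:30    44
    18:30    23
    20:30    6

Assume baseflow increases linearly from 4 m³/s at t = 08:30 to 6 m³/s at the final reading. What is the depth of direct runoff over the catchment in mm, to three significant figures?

Direct runoff: 0.00, 12.67, 51.33, 28.00, 38.67, 17.33, 0.00 m³/s; ΣQ_DR = 148.0 m³/s.
V = ΣQ_DR · Δt = 148.0 × 7200 s = 1.066 × 10^6 m³.
Over A = 89.8 km², depth = V / A = 11.9 mm.

d ≈ 11.9 mm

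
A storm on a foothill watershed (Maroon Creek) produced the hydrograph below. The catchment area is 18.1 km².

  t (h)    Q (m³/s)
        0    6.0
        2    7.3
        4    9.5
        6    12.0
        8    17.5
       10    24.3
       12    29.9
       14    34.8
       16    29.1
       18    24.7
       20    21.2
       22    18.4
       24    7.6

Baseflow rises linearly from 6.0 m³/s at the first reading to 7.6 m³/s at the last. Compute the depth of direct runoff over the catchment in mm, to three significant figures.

d ≈ 61.2 mm

Direct runoff: 0.00, 1.17, 3.23, 5.60, 10.97, 17.63, 23.10, 27.87, 22.03, 17.50, 13.87, 10.93, 0.00 m³/s; ΣQ_DR = 153.9 m³/s.
V = ΣQ_DR · Δt = 153.9 × 7200 s = 1.108 × 10^6 m³.
Over A = 18.1 km², depth = V / A = 61.2 mm.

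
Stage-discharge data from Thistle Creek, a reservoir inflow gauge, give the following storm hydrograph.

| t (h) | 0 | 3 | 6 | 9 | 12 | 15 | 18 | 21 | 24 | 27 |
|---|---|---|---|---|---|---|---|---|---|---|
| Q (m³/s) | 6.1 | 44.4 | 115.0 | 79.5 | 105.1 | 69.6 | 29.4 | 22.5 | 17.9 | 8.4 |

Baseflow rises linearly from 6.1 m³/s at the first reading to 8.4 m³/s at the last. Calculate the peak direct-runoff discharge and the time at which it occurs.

Subtracting baseflow gives direct-runoff ordinates: 0.00, 38.04, 108.39, 72.63, 97.98, 62.22, 21.77, 14.61, 9.76, 0.00 m³/s.
The maximum is 108.39 m³/s, occurring at the reading for t = 6 h.

Q_p = 108.39 m³/s at t = 6 h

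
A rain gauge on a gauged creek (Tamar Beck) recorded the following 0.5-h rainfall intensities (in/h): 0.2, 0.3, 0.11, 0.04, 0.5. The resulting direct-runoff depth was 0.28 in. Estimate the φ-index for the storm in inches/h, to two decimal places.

Only the 3 blocks with intensity above φ contribute runoff: 0.2, 0.3, 0.5 in/h.
Σ(I−φ)·Δt = d  ⇒  (0.2+0.3+0.5 − 3φ)·0.5 = 0.28
φ = (1.000 − 0.28/0.5) / 3 = 0.15 in/h.

φ ≈ 0.15 in/h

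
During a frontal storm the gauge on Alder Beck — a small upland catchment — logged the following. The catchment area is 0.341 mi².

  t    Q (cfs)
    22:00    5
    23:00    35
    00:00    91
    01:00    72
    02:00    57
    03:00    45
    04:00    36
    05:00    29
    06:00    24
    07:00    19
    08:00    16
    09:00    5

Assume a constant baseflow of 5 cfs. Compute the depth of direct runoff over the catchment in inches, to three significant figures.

d ≈ 1.70 in

Direct runoff: 0.0, 30.0, 86.0, 67.0, 52.0, 40.0, 31.0, 24.0, 19.0, 14.0, 11.0, 0.0 cfs; ΣQ_DR = 374.0 cfs.
V = ΣQ_DR · Δt = 374.0 × 3600 s = 1.346 × 10^6 ft³.
Over A = 0.341 mi², depth = V / A = 1.70 in.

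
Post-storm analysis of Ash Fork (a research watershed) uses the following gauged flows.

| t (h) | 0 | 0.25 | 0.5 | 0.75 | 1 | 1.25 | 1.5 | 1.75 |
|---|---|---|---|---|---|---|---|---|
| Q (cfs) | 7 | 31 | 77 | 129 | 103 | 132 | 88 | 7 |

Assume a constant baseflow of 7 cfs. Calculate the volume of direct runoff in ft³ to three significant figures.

V ≈ 4.66 × 10^5 ft³

Direct-runoff ordinates (Q − Q_b): 0.0, 24.0, 70.0, 122.0, 96.0, 125.0, 81.0, 0.0 cfs.
ΣQ_DR = 518.0 cfs.
With Δt = 0.25 h = 900 s, V = ΣQ_DR · Δt = 518.0 × 900 = 4.66 × 10^5 ft³.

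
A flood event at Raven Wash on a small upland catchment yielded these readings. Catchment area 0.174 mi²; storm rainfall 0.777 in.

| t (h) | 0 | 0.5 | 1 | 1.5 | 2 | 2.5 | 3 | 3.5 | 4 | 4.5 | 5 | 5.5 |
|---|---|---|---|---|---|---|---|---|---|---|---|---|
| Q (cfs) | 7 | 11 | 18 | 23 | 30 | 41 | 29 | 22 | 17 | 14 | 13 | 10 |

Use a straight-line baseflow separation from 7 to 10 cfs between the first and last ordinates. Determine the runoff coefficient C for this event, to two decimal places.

ΣQ_DR = 133.0 cfs; V = ΣQ_DR·Δt = 2.394 × 10^5 ft³.
Runoff depth d = V / A = 0.5922 in.
C = d / P = 0.5922 / 0.777 = 0.76.

C ≈ 0.76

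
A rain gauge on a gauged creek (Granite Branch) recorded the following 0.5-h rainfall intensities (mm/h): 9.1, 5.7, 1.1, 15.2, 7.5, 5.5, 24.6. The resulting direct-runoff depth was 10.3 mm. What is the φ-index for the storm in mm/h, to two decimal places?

Only the 2 blocks with intensity above φ contribute runoff: 15.2, 24.6 mm/h.
Σ(I−φ)·Δt = d  ⇒  (15.2+24.6 − 2φ)·0.5 = 10.3
φ = (39.80 − 10.3/0.5) / 2 = 9.60 mm/h.

φ ≈ 9.60 mm/h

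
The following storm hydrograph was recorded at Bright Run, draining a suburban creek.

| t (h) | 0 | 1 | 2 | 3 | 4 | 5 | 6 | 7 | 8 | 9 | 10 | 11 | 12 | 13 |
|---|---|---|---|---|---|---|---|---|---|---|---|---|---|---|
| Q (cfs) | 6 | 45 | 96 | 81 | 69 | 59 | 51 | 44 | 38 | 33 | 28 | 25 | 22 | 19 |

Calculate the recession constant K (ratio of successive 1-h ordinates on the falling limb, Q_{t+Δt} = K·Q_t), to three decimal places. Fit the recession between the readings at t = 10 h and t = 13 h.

K ≈ 0.879

Using the recession-limb readings at t = 10 h and t = 13 h: Q falls from 28 to 19 cfs over 3 intervals.
K = (Q₂/Q₁)^(1/3) = (19/28)^(1/3) = 0.879.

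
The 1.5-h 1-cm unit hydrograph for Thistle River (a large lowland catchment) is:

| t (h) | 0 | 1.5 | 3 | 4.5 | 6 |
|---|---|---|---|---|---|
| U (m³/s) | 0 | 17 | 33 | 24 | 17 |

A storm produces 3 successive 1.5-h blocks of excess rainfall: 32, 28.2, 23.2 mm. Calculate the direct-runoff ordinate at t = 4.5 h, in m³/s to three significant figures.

Q ≈ 209 m³/s

By discrete convolution, Q_j = Σ (P_i / 10 mm) · U_{j−i}.
At t = 4.5 h (j=3): Q = (32/10)·24 + (28.2/10)·33 + (23.2/10)·17 = 209 m³/s.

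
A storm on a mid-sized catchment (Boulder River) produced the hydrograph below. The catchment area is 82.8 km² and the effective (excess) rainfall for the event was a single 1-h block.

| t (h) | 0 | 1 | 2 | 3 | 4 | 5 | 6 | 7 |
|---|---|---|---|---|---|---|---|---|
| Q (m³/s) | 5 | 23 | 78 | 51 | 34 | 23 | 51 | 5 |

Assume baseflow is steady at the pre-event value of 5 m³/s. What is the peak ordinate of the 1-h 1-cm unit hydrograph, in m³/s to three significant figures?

Direct runoff: 0.0, 18.0, 73.0, 46.0, 29.0, 18.0, 46.0, 0.0 m³/s; ΣQ_DR = 230.0 m³/s, peak = 73.0 m³/s.
Runoff depth d = ΣQ_DR·Δt / A = 230.0 × 3600 / (82.8 km²) = 10.00 mm.
The 1-cm UH is the DRH scaled by (10 mm)/d, so U_p = 73.0 × 10/10.00 = 73.0 m³/s.

U_p ≈ 73.0 m³/s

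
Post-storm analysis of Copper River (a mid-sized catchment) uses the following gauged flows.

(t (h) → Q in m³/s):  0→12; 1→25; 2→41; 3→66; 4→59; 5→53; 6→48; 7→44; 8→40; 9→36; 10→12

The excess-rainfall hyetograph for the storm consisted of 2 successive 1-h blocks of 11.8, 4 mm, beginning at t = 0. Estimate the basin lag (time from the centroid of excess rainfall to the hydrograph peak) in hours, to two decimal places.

Centroid of excess rainfall: t_c = Σ P_i·t̄_i / ΣP_i = 0.7532 h (block centres at 0.5, 1.5 h).
Hydrograph peak occurs at t = 3 h, so basin lag t_L = 3 − 0.7532 = 2.25 h.

t_L ≈ 2.25 h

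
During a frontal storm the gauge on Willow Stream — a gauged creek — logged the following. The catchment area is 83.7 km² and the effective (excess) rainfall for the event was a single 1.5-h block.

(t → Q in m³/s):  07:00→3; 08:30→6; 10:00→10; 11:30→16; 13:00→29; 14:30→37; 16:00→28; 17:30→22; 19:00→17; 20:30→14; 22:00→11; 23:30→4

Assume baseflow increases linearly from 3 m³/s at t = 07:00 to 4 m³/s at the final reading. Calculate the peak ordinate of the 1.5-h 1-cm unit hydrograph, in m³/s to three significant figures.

U_p ≈ 33.5 m³/s

Direct runoff: 0.00, 2.91, 6.82, 12.73, 25.64, 33.55, 24.45, 18.36, 13.27, 10.18, 7.09, 0.00 m³/s; ΣQ_DR = 155.0 m³/s, peak = 33.55 m³/s.
Runoff depth d = ΣQ_DR·Δt / A = 155.0 × 5400 / (83.7 km²) = 10.00 mm.
The 1-cm UH is the DRH scaled by (10 mm)/d, so U_p = 33.55 × 10/10.00 = 33.5 m³/s.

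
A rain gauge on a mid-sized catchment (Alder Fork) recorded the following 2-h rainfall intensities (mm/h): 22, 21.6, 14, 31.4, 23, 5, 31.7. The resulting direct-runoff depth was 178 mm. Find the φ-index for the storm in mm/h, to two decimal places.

φ ≈ 9.12 mm/h

Only the 6 blocks with intensity above φ contribute runoff: 22, 21.6, 14, 31.4, 23, 31.7 mm/h.
Σ(I−φ)·Δt = d  ⇒  (22+21.6+14+31.4+23+31.7 − 6φ)·2 = 178
φ = (143.7 − 178/2) / 6 = 9.12 mm/h.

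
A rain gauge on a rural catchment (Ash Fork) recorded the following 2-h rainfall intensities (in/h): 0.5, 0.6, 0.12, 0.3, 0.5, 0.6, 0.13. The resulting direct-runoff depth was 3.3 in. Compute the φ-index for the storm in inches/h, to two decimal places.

Only the 5 blocks with intensity above φ contribute runoff: 0.5, 0.6, 0.3, 0.5, 0.6 in/h.
Σ(I−φ)·Δt = d  ⇒  (0.5+0.6+0.3+0.5+0.6 − 5φ)·2 = 3.3
φ = (2.500 − 3.3/2) / 5 = 0.17 in/h.

φ ≈ 0.17 in/h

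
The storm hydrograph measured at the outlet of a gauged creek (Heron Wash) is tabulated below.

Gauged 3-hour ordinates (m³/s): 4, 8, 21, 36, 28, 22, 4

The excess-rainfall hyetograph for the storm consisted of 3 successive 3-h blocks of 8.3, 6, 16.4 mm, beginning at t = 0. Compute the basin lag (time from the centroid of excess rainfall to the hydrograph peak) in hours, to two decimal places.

Centroid of excess rainfall: t_c = Σ P_i·t̄_i / ΣP_i = 5.2915 h (block centres at 1.5, 4.5, 7.5 h).
Hydrograph peak occurs at t = 9 h, so basin lag t_L = 9 − 5.2915 = 3.71 h.

t_L ≈ 3.71 h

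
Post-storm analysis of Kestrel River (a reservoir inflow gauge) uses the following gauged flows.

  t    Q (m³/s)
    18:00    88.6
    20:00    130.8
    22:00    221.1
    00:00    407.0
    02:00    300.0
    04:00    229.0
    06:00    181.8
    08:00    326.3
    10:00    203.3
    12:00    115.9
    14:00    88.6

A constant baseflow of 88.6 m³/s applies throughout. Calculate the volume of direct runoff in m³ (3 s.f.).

Direct-runoff ordinates (Q − Q_b): 0.0, 42.2, 132.5, 318.4, 211.4, 140.4, 93.2, 237.7, 114.7, 27.3, 0.0 m³/s.
ΣQ_DR = 1318 m³/s.
With Δt = 2 h = 7200 s, V = ΣQ_DR · Δt = 1318 × 7200 = 9.49 × 10^6 m³.

V ≈ 9.49 × 10^6 m³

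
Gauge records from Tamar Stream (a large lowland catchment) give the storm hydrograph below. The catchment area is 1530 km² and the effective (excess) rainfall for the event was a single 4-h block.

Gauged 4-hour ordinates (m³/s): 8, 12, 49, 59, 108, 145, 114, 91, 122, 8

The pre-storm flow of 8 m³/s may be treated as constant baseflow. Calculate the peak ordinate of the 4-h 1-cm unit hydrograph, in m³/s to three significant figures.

U_p ≈ 229 m³/s

Direct runoff: 0.0, 4.0, 41.0, 51.0, 100.0, 137.0, 106.0, 83.0, 114.0, 0.0 m³/s; ΣQ_DR = 636.0 m³/s, peak = 137.0 m³/s.
Runoff depth d = ΣQ_DR·Δt / A = 636.0 × 14400 / (1530 km²) = 5.986 mm.
The 1-cm UH is the DRH scaled by (10 mm)/d, so U_p = 137.0 × 10/5.986 = 229 m³/s.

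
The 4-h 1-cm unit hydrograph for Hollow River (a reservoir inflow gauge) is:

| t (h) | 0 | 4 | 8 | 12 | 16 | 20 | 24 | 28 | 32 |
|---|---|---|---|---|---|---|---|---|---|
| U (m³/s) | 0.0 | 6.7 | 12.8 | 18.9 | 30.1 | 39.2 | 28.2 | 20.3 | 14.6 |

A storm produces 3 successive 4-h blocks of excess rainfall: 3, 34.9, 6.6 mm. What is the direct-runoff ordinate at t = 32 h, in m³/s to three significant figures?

Q ≈ 93.8 m³/s

By discrete convolution, Q_j = Σ (P_i / 10 mm) · U_{j−i}.
At t = 32 h (j=8): Q = (3/10)·14.6 + (34.9/10)·20.3 + (6.6/10)·28.2 = 93.8 m³/s.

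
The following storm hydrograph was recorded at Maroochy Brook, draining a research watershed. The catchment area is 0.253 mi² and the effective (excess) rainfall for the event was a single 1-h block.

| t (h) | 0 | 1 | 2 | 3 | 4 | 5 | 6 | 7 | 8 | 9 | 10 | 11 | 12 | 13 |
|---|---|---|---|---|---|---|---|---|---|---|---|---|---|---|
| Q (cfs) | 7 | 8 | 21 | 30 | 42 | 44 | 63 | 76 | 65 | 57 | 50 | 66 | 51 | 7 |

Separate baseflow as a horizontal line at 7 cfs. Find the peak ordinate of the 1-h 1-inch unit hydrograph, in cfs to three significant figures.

Direct runoff: 0.0, 1.0, 14.0, 23.0, 35.0, 37.0, 56.0, 69.0, 58.0, 50.0, 43.0, 59.0, 44.0, 0.0 cfs; ΣQ_DR = 489.0 cfs, peak = 69.0 cfs.
Runoff depth d = ΣQ_DR·Δt / A = 489.0 × 3600 / (0.253 mi²) = 2.995 in.
The 1-inch UH is the DRH scaled by (1 in)/d, so U_p = 69.0 × 1/2.995 = 23.0 cfs.

U_p ≈ 23.0 cfs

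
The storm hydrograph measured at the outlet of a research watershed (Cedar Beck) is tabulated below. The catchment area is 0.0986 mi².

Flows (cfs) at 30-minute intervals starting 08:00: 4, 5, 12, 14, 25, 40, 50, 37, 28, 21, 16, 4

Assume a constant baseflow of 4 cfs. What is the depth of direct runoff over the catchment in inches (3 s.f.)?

Direct runoff: 0.0, 1.0, 8.0, 10.0, 21.0, 36.0, 46.0, 33.0, 24.0, 17.0, 12.0, 0.0 cfs; ΣQ_DR = 208.0 cfs.
V = ΣQ_DR · Δt = 208.0 × 1800 s = 3.744 × 10^5 ft³.
Over A = 0.0986 mi², depth = V / A = 1.63 in.

d ≈ 1.63 in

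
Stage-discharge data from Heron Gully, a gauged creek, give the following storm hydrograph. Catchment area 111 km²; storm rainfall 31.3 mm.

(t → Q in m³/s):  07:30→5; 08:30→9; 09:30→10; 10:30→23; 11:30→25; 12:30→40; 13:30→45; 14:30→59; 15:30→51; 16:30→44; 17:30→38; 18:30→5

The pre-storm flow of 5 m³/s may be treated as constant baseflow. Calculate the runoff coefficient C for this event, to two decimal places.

C ≈ 0.30

ΣQ_DR = 294.0 m³/s; V = ΣQ_DR·Δt = 1.058 × 10^6 m³.
Runoff depth d = V / A = 9.535 mm.
C = d / P = 9.535 / 31.3 = 0.30.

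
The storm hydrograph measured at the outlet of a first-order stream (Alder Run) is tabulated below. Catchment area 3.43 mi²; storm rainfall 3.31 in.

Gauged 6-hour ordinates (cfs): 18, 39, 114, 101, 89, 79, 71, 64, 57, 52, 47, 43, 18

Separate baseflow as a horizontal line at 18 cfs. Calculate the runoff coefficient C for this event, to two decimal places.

C ≈ 0.46

ΣQ_DR = 558.0 cfs; V = ΣQ_DR·Δt = 1.205 × 10^7 ft³.
Runoff depth d = V / A = 1.513 in.
C = d / P = 1.513 / 3.31 = 0.46.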